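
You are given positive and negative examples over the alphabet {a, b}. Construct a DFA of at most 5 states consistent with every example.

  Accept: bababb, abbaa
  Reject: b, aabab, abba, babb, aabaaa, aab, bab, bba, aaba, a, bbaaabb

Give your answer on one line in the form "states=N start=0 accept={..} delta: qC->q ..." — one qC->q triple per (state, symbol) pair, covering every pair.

Grow the machine one transition at a time. Run the examples from 0; the earliest place one falls off (shortest prefix, ties alphabetical) gets sent to the lowest-numbered state that keeps every Accept/Reject pair distinguishable — a pair clashes when both reach the same state with identical unread suffix — and to a fresh state only if none does.
a: 0a undefined. 0a->0: ok.
b: 0b undefined. 0b->0: no, bababb/b meet in 0. Open state 1: 0b->1.
ba: 1a undefined. 1a->0: no, bababb/babb meet in 1 with "b" left. 1a->1: ok.
bb: 1b undefined. 1b->0: no, bababb/aabab meet in 0. 1b->1: no, bababb/b meet in 1. Open state 2: 1b->2.
bba: 2a undefined. 2a->0: no, bababb/aabab meet in 2. 2a->1: no, bababb/babb meet in 2 with "b" left. 2a->2: no, bababb/bbaaabb meet in 2 with "bb" left. Open state 3: 2a->3.
babb: 2b undefined. 2b->0: ok.
bbaa: 3a undefined. 3a->0: no, abbaa/babb meet in 0. 3a->1: no, abbaa/b meet in 1. 3a->2: no, bababb/bbaaabb meet in 3 with "bb" left. 3a->3: no, bababb/bbaaabb meet in 3 with "bb" left. Open state 4: 3a->4.
babab: 3b undefined. 3b->0: no, bababb/b meet in 1. 3b->1: no, bababb/aabab meet in 2. 3b->2: no, bababb/babb meet in 0. 3b->3: no, bababb/abba meet in 3. 3b->4: ok.
bbaaa: 4a undefined. 4a->0: ok.
bababb: 4b undefined. 4b->0: no, bababb/babb meet in 0. 4b->1: no, bababb/b meet in 1. 4b->2: no, bababb/aabab meet in 2. 4b->3: no, bababb/abba meet in 3. 4b->4: ok.
All examples now run through 5 states with every (state, symbol) defined. Accept strings end in {4}, Reject strings end in {0,1,2,3}; accept={4}.

states=5 start=0 accept={4} delta: 0a->0 0b->1 1a->1 1b->2 2a->3 2b->0 3a->4 3b->4 4a->0 4b->4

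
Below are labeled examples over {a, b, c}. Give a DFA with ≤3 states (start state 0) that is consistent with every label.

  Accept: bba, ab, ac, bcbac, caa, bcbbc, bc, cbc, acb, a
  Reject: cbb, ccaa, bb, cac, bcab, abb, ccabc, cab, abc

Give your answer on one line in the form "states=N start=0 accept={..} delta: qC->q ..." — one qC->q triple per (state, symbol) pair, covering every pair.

states=3 start=0 accept={1,2} delta: 0a->1 0b->0 0c->2 1a->0 1b->2 1c->1 2a->2 2b->0 2c->0

Grow the machine one transition at a time. Run the examples from 0; the earliest place one falls off (shortest prefix, ties alphabetical) gets sent to the lowest-numbered state that keeps every Accept/Reject pair distinguishable — a pair clashes when both reach the same state with identical unread suffix — and to a fresh state only if none does.
a: 0a undefined. 0a->0: no, bc/abc meet in 0 with "bc" left. Open state 1: 0a->1.
b: 0b undefined. 0b->0: ok.
c: 0c undefined. 0c->0: no, ab/bcab meet in 1 with "b" left. 0c->1: no, cbc/abc meet in 1 with "bc" left. Open state 2: 0c->2.
ab: 1b undefined. 1b->0: no, ab/bb meet in 0. 1b->1: no, bba/abb meet in 1. 1b->2: ok.
ac: 1c undefined. 1c->0: no, ac/bb meet in 0. 1c->1: ok.
ca: 2a undefined. 2a->0: no, ab/cac meet in 2. 2a->1: no, bba/cac meet in 1. 2a->2: ok.
cb: 2b undefined. 2b->0: ok.
cc: 2c undefined. 2c->0: ok.
ccaa: 1a undefined. 1a->0: ok.
All examples now run through 3 states with every (state, symbol) defined. Accept strings end in {1,2}, Reject strings end in {0}; accept={1,2}.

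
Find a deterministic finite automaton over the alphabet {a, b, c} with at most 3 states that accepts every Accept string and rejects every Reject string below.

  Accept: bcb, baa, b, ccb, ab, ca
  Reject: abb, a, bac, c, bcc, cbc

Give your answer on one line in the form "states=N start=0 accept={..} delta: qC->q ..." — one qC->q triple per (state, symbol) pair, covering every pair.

Grow the machine one transition at a time. Run the examples from 0; the earliest place one falls off (shortest prefix, ties alphabetical) gets sent to the lowest-numbered state that keeps every Accept/Reject pair distinguishable — a pair clashes when both reach the same state with identical unread suffix — and to a fresh state only if none does.
a: 0a undefined. 0a->0: ok.
b: 0b undefined. 0b->0: no, baa/abb meet in 0. Open state 1: 0b->1.
c: 0c undefined. 0c->0: no, ca/a meet in 0. 0c->1: no, b/c meet in 1. Open state 2: 0c->2.
ba: 1a undefined. 1a->0: no, baa/a meet in 0. 1a->1: ok.
bc: 1c undefined. 1c->0: ok.
ca: 2a undefined. 2a->0: no, ca/a meet in 0. 2a->1: ok.
cb: 2b undefined. 2b->0: ok.
cc: 2c undefined. 2c->0: ok.
abb: 1b undefined. 1b->0: ok.
All examples now run through 3 states with every (state, symbol) defined. Accept strings end in {1}, Reject strings end in {0,2}; accept={1}.

states=3 start=0 accept={1} delta: 0a->0 0b->1 0c->2 1a->1 1b->0 1c->0 2a->1 2b->0 2c->0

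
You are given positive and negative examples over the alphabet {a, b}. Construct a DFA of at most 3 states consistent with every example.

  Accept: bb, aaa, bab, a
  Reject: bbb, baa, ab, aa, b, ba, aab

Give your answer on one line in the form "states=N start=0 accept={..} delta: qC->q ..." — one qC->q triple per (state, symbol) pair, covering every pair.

State merging on the prefix tree: take the shortest (then alphabetical) example prefix whose next move is undefined and point that move at state 0, else 1, else 2, ...; a target is out if some Accept/Reject pair would then sit in one state with the same input left (inseparable). If every existing state is out, open a new one.
a: 0a undefined. 0a->0: no, aaa/aa meet in 0. Open state 1: 0a->1.
b: 0b undefined. 0b->0: no, bb/bbb meet in 0. 0b->1: no, bb/ab meet in 1 with "b" left. Open state 2: 0b->2.
aa: 1a undefined. 1a->0: ok.
ab: 1b undefined. 1b->0: ok.
ba: 2a undefined. 2a->0: no, aaa/baa meet in 1. 2a->1: no, aaa/ba meet in 1. 2a->2: ok.
bb: 2b undefined. 2b->0: no, bb/ab meet in 0. 2b->1: ok.
All examples now run through 3 states with every (state, symbol) defined. Accept strings end in {1}, Reject strings end in {0,2}; accept={1}.

states=3 start=0 accept={1} delta: 0a->1 0b->2 1a->0 1b->0 2a->2 2b->1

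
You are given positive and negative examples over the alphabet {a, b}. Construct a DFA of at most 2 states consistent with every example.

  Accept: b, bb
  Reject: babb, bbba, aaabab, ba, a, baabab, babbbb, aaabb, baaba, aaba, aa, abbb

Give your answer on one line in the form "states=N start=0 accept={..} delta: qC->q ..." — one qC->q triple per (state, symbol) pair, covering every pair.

Grow the machine one transition at a time. Run the examples from 0; the earliest place one falls off (shortest prefix, ties alphabetical) gets sent to the lowest-numbered state that keeps every Accept/Reject pair distinguishable — a pair clashes when both reach the same state with identical unread suffix — and to a fresh state only if none does.
a: 0a undefined. 0a->0: no, bb/aaabb meet in 0 with "bb" left. Open state 1: 0a->1.
b: 0b undefined. 0b->0: ok.
aa: 1a undefined. 1a->0: no, b/aa meet in 0. 1a->1: ok.
ab: 1b undefined. 1b->0: no, b/babb meet in 0. 1b->1: ok.
All examples now run through 2 states with every (state, symbol) defined. Accept strings end in {0}, Reject strings end in {1}; accept={0}.

states=2 start=0 accept={0} delta: 0a->1 0b->0 1a->1 1b->1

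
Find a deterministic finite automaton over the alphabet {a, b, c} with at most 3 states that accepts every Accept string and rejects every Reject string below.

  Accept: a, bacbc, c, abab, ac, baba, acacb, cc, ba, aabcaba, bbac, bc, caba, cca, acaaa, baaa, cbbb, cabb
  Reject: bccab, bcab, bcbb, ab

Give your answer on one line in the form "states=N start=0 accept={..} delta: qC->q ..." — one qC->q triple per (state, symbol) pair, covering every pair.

states=3 start=0 accept={0,2} delta: 0a->0 0b->1 0c->2 1a->2 1b->0 1c->2 2a->0 2b->0 2c->0

State merging on the prefix tree: take the shortest (then alphabetical) example prefix whose next move is undefined and point that move at state 0, else 1, else 2, ...; a target is out if some Accept/Reject pair would then sit in one state with the same input left (inseparable). If every existing state is out, open a new one.
a: 0a undefined. 0a->0: ok.
b: 0b undefined. 0b->0: no, a/ab meet in 0. Open state 1: 0b->1.
c: 0c undefined. 0c->0: no, acacb/ab meet in 1. 0c->1: no, c/ab meet in 1. Open state 2: 0c->2.
ba: 1a undefined. 1a->0: no, abab/ab meet in 1. 1a->1: no, ba/ab meet in 1. 1a->2: ok.
bb: 1b undefined. 1b->0: ok.
bc: 1c undefined. 1c->0: no, a/bcbb meet in 0. 1c->1: no, abab/bccab meet in 2 with "b" left. 1c->2: ok.
ca: 2a undefined. 2a->0: ok.
cb: 2b undefined. 2b->0: ok.
cc: 2c undefined. 2c->0: ok.
All examples now run through 3 states with every (state, symbol) defined. Accept strings end in {0,2}, Reject strings end in {1}; accept={0,2}.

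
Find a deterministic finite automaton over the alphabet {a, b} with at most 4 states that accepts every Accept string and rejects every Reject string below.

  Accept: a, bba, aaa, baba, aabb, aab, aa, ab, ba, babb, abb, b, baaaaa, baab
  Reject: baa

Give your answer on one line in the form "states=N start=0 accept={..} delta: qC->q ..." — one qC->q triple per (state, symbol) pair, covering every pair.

states=4 start=0 accept={0,1,2} delta: 0a->0 0b->1 1a->2 1b->0 2a->3 2b->0 3a->0 3b->0

State merging on the prefix tree: take the shortest (then alphabetical) example prefix whose next move is undefined and point that move at state 0, else 1, else 2, ...; a target is out if some Accept/Reject pair would then sit in one state with the same input left (inseparable). If every existing state is out, open a new one.
a: 0a undefined. 0a->0: ok.
b: 0b undefined. 0b->0: no, a/baa meet in 0. Open state 1: 0b->1.
ba: 1a undefined. 1a->0: no, a/baa meet in 0. 1a->1: no, aab/baa meet in 1. Open state 2: 1a->2.
bb: 1b undefined. 1b->0: ok.
baa: 2a undefined. 2a->0: no, a/baa meet in 0. 2a->1: no, aab/baa meet in 1. 2a->2: no, ba/baa meet in 2. Open state 3: 2a->3.
bab: 2b undefined. 2b->0: ok.
baaa: 3a undefined. 3a->0: ok.
baab: 3b undefined. 3b->0: ok.
All examples now run through 4 states with every (state, symbol) defined. Accept strings end in {0,1,2}, Reject strings end in {3}; accept={0,1,2}.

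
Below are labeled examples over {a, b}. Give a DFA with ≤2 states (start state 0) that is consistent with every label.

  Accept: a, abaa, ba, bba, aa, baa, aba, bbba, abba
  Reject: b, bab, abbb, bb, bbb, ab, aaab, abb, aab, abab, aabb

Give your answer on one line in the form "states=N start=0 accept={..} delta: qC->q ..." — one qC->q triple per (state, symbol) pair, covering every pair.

states=2 start=0 accept={0} delta: 0a->0 0b->1 1a->0 1b->1

State merging on the prefix tree: take the shortest (then alphabetical) example prefix whose next move is undefined and point that move at state 0, else 1, else 2, ...; a target is out if some Accept/Reject pair would then sit in one state with the same input left (inseparable). If every existing state is out, open a new one.
a: 0a undefined. 0a->0: ok.
b: 0b undefined. 0b->0: no, a/b meet in 0. Open state 1: 0b->1.
ba: 1a undefined. 1a->0: ok.
bb: 1b undefined. 1b->0: no, a/bb meet in 0. 1b->1: ok.
All examples now run through 2 states with every (state, symbol) defined. Accept strings end in {0}, Reject strings end in {1}; accept={0}.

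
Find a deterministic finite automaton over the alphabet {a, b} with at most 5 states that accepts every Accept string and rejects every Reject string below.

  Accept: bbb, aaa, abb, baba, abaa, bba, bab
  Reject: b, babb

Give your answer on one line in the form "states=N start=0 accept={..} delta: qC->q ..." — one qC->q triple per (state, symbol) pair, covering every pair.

states=3 start=0 accept={0,2} delta: 0a->0 0b->1 1a->2 1b->2 2a->0 2b->0

State merging on the prefix tree: take the shortest (then alphabetical) example prefix whose next move is undefined and point that move at state 0, else 1, else 2, ...; a target is out if some Accept/Reject pair would then sit in one state with the same input left (inseparable). If every existing state is out, open a new one.
a: 0a undefined. 0a->0: ok.
b: 0b undefined. 0b->0: no, bbb/b meet in 0. Open state 1: 0b->1.
ba: 1a undefined. 1a->0: no, abb/babb meet in 1 with "b" left. 1a->1: no, bbb/babb meet in 1 with "bb" left. Open state 2: 1a->2.
bb: 1b undefined. 1b->0: no, bbb/b meet in 1. 1b->1: no, bbb/b meet in 1. 1b->2: ok.
bab: 2b undefined. 2b->0: ok.
bba: 2a undefined. 2a->0: ok.
All examples now run through 3 states with every (state, symbol) defined. Accept strings end in {0,2}, Reject strings end in {1}; accept={0,2}.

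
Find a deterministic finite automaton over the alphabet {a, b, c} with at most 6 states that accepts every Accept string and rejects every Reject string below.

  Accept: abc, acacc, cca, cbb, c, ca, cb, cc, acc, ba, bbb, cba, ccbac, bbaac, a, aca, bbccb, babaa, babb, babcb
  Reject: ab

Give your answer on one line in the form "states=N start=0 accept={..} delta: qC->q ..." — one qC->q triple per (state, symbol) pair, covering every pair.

states=3 start=0 accept={0,2} delta: 0a->0 0b->1 0c->2 1a->0 1b->2 1c->2 2a->0 2b->2 2c->0

State merging on the prefix tree: take the shortest (then alphabetical) example prefix whose next move is undefined and point that move at state 0, else 1, else 2, ...; a target is out if some Accept/Reject pair would then sit in one state with the same input left (inseparable). If every existing state is out, open a new one.
a: 0a undefined. 0a->0: ok.
b: 0b undefined. 0b->0: no, ba/ab meet in 0. Open state 1: 0b->1.
c: 0c undefined. 0c->0: no, cb/ab meet in 1. 0c->1: no, c/ab meet in 1. Open state 2: 0c->2.
ba: 1a undefined. 1a->0: ok.
bb: 1b undefined. 1b->0: no, bbb/ab meet in 1. 1b->1: no, bbb/ab meet in 1. 1b->2: ok.
ca: 2a undefined. 2a->0: ok.
cb: 2b undefined. 2b->0: no, cbb/ab meet in 1. 2b->1: no, cb/ab meet in 1. 2b->2: ok.
cc: 2c undefined. 2c->0: ok.
abc: 1c undefined. 1c->0: no, babcb/ab meet in 1. 1c->1: no, abc/ab meet in 1. 1c->2: ok.
All examples now run through 3 states with every (state, symbol) defined. Accept strings end in {0,2}, Reject strings end in {1}; accept={0,2}.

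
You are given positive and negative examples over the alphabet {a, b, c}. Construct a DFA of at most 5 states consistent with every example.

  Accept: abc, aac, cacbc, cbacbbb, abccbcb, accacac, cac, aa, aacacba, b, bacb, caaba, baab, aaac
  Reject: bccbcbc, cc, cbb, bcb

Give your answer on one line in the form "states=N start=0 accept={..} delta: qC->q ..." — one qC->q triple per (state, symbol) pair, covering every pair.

states=4 start=0 accept={0,1,2} delta: 0a->0 0b->1 0c->2 1a->0 1b->3 1c->1 2a->0 2b->1 2c->3 3a->0 3b->2 3c->3

State merging on the prefix tree: take the shortest (then alphabetical) example prefix whose next move is undefined and point that move at state 0, else 1, else 2, ...; a target is out if some Accept/Reject pair would then sit in one state with the same input left (inseparable). If every existing state is out, open a new one.
a: 0a undefined. 0a->0: ok.
b: 0b undefined. 0b->0: no, bacb/bcb meet in 0 with "cb" left. Open state 1: 0b->1.
c: 0c undefined. 0c->0: no, aac/cc meet in 0. 0c->1: no, abc/cc meet in 1 with "c" left. Open state 2: 0c->2.
ba: 1a undefined. 1a->0: ok.
bc: 1c undefined. 1c->0: no, b/bcb meet in 1. 1c->1: ok.
ca: 2a undefined. 2a->0: ok.
cb: 2b undefined. 2b->0: no, abc/cbb meet in 1. 2b->1: ok.
cc: 2c undefined. 2c->0: no, aa/cc meet in 0. 2c->1: no, abc/cc meet in 1. 2c->2: no, aac/cc meet in 2. Open state 3: 2c->3.
bcb: 1b undefined. 1b->0: no, abc/bccbcbc meet in 1. 1b->1: no, abc/bccbcbc meet in 1. 1b->2: no, aac/cbb meet in 2. 1b->3: ok.
acca: 3a undefined. 3a->0: ok.
bccbc: 3c undefined. 3c->0: no, abc/bccbcbc meet in 1. 3c->1: no, abc/bccbcbc meet in 1. 3c->2: no, abc/bccbcbc meet in 1. 3c->3: ok.
bccbcb: 3b undefined. 3b->0: no, aac/bccbcbc meet in 2. 3b->1: no, abc/bccbcbc meet in 1. 3b->2: ok.
All examples now run through 4 states with every (state, symbol) defined. Accept strings end in {0,1,2}, Reject strings end in {3}; accept={0,1,2}.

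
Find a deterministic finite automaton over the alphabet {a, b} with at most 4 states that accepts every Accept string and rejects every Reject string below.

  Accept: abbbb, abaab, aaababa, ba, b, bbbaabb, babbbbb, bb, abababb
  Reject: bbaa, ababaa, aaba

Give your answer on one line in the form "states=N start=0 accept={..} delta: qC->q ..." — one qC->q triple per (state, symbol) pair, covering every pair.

Fold the examples into a partial DFA from state 0: repeatedly fix the first undefined (state, symbol) met by the shortest-then-alphabetical prefix, trying targets in increasing order and rejecting any under which an Accept and a Reject string meet in one state with the same remainder; add a state when all current targets are rejected. Accepting states are where Accept strings end.
a: 0a undefined. 0a->0: no, ba/aaba meet in 0 with "ba" left. Open state 1: 0a->1.
b: 0b undefined. 0b->0: ok.
aa: 1a undefined. 1a->0: no, ba/aaba meet in 1. 1a->1: no, ba/bbaa meet in 1. Open state 2: 1a->2.
ab: 1b undefined. 1b->0: ok.
aaa: 2a undefined. 2a->0: ok.
aab: 2b undefined. 2b->0: no, aaababa/aaba meet in 1. 2b->1: ok.
All examples now run through 3 states with every (state, symbol) defined. Accept strings end in {0,1}, Reject strings end in {2}; accept={0,1}.

states=3 start=0 accept={0,1} delta: 0a->1 0b->0 1a->2 1b->0 2a->0 2b->1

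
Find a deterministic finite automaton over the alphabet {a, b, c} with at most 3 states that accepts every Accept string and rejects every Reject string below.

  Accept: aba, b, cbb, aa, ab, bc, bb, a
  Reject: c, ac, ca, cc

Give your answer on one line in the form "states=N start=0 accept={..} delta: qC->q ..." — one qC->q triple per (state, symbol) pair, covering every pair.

states=3 start=0 accept={0,1} delta: 0a->0 0b->1 0c->2 1a->0 1b->0 1c->0 2a->2 2b->0 2c->2

Fold the examples into a partial DFA from state 0: repeatedly fix the first undefined (state, symbol) met by the shortest-then-alphabetical prefix, trying targets in increasing order and rejecting any under which an Accept and a Reject string meet in one state with the same remainder; add a state when all current targets are rejected. Accepting states are where Accept strings end.
a: 0a undefined. 0a->0: ok.
b: 0b undefined. 0b->0: no, bc/c meet in 0 with "c" left. Open state 1: 0b->1.
c: 0c undefined. 0c->0: no, aa/c meet in 0. 0c->1: no, aba/ca meet in 1 with "a" left. Open state 2: 0c->2.
bb: 1b undefined. 1b->0: ok.
bc: 1c undefined. 1c->0: ok.
ca: 2a undefined. 2a->0: no, aa/ca meet in 0. 2a->1: no, b/ca meet in 1. 2a->2: ok.
cb: 2b undefined. 2b->0: ok.
cc: 2c undefined. 2c->0: no, aa/cc meet in 0. 2c->1: no, b/cc meet in 1. 2c->2: ok.
aba: 1a undefined. 1a->0: ok.
All examples now run through 3 states with every (state, symbol) defined. Accept strings end in {0,1}, Reject strings end in {2}; accept={0,1}.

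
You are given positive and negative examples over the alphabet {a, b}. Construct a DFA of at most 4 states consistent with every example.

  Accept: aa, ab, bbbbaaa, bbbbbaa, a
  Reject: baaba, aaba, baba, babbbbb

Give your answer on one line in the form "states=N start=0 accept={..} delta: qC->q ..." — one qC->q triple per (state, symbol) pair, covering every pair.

State merging on the prefix tree: take the shortest (then alphabetical) example prefix whose next move is undefined and point that move at state 0, else 1, else 2, ...; a target is out if some Accept/Reject pair would then sit in one state with the same input left (inseparable). If every existing state is out, open a new one.
a: 0a undefined. 0a->0: ok.
b: 0b undefined. 0b->0: no, aa/baaba meet in 0. Open state 1: 0b->1.
ba: 1a undefined. 1a->0: no, aa/baaba meet in 0. 1a->1: no, ab/aaba meet in 1. Open state 2: 1a->2.
bb: 1b undefined. 1b->0: ok.
baa: 2a undefined. 2a->0: ok.
bab: 2b undefined. 2b->0: no, aa/baba meet in 0. 2b->1: no, ab/babbbbb meet in 1. 2b->2: no, aa/baba meet in 0. Open state 3: 2b->3.
baba: 3a undefined. 3a->0: no, aa/baba meet in 0. 3a->1: no, ab/baba meet in 1. 3a->2: ok.
babb: 3b undefined. 3b->0: no, ab/babbbbb meet in 1. 3b->1: no, aa/babbbbb meet in 0. 3b->2: ok.
All examples now run through 4 states with every (state, symbol) defined. Accept strings end in {0,1}, Reject strings end in {2,3}; accept={0,1}.

states=4 start=0 accept={0,1} delta: 0a->0 0b->1 1a->2 1b->0 2a->0 2b->3 3a->2 3b->2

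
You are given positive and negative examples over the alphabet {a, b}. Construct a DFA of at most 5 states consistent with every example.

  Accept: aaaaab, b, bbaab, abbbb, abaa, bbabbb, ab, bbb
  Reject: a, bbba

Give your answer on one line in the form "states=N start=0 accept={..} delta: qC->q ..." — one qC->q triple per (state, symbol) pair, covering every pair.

states=3 start=0 accept={1} delta: 0a->0 0b->1 1a->2 1b->1 2a->1 2b->0

Fold the examples into a partial DFA from state 0: repeatedly fix the first undefined (state, symbol) met by the shortest-then-alphabetical prefix, trying targets in increasing order and rejecting any under which an Accept and a Reject string meet in one state with the same remainder; add a state when all current targets are rejected. Accepting states are where Accept strings end.
a: 0a undefined. 0a->0: ok.
b: 0b undefined. 0b->0: no, aaaaab/a meet in 0. Open state 1: 0b->1.
bb: 1b undefined. 1b->0: no, abbbb/a meet in 0. 1b->1: ok.
aba: 1a undefined. 1a->0: no, abaa/a meet in 0. 1a->1: no, aaaaab/bbba meet in 1. Open state 2: 1a->2.
abaa: 2a undefined. 2a->0: no, abaa/a meet in 0. 2a->1: ok.
bbab: 2b undefined. 2b->0: ok.
All examples now run through 3 states with every (state, symbol) defined. Accept strings end in {1}, Reject strings end in {0,2}; accept={1}.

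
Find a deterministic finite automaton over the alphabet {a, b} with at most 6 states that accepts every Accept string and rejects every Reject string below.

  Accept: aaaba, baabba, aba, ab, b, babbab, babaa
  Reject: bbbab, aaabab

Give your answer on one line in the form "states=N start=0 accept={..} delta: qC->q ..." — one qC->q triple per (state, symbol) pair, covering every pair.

states=4 start=0 accept={0,1,2} delta: 0a->0 0b->1 1a->2 1b->0 2a->0 2b->3 3a->0 3b->0

Grow the machine one transition at a time. Run the examples from 0; the earliest place one falls off (shortest prefix, ties alphabetical) gets sent to the lowest-numbered state that keeps every Accept/Reject pair distinguishable — a pair clashes when both reach the same state with identical unread suffix — and to a fresh state only if none does.
a: 0a undefined. 0a->0: ok.
b: 0b undefined. 0b->0: no, aaaba/bbbab meet in 0. Open state 1: 0b->1.
ba: 1a undefined. 1a->0: no, ab/aaabab meet in 1. 1a->1: no, babbab/bbbab meet in 1 with "bbab" left. Open state 2: 1a->2.
bb: 1b undefined. 1b->0: ok.
baa: 2a undefined. 2a->0: ok.
bab: 2b undefined. 2b->0: no, baabba/bbbab meet in 0. 2b->1: no, ab/bbbab meet in 1. 2b->2: no, aaaba/bbbab meet in 2. Open state 3: 2b->3.
baba: 3a undefined. 3a->0: ok.
babb: 3b undefined. 3b->0: ok.
All examples now run through 4 states with every (state, symbol) defined. Accept strings end in {0,1,2}, Reject strings end in {3}; accept={0,1,2}.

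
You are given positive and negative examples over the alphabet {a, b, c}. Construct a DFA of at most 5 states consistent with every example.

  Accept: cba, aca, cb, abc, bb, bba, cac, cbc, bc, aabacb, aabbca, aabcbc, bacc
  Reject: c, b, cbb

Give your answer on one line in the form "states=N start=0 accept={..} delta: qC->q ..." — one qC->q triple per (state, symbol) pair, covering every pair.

Grow the machine one transition at a time. Run the examples from 0; the earliest place one falls off (shortest prefix, ties alphabetical) gets sent to the lowest-numbered state that keeps every Accept/Reject pair distinguishable — a pair clashes when both reach the same state with identical unread suffix — and to a fresh state only if none does.
a: 0a undefined. 0a->0: ok.
b: 0b undefined. 0b->0: no, abc/c meet in 0 with "c" left. Open state 1: 0b->1.
c: 0c undefined. 0c->0: no, aca/c meet in 0. 0c->1: ok.
ba: 1a undefined. 1a->0: no, cac/c meet in 1. 1a->1: no, aca/c meet in 1. Open state 2: 1a->2.
bb: 1b undefined. 1b->0: no, cbc/c meet in 1. 1b->1: no, cb/c meet in 1. 1b->2: ok.
bc: 1c undefined. 1c->0: ok.
bac: 2c undefined. 2c->0: no, aabacb/c meet in 1. 2c->1: no, cac/c meet in 1. 2c->2: no, aabacb/cbb meet in 2 with "b" left. Open state 3: 2c->3.
bba: 2a undefined. 2a->0: ok.
cbb: 2b undefined. 2b->0: no, cba/cbb meet in 0. 2b->1: ok.
bacc: 3c undefined. 3c->0: ok.
aabacb: 3b undefined. 3b->0: ok.
aabbca: 3a undefined. 3a->0: ok.
All examples now run through 4 states with every (state, symbol) defined. Accept strings end in {0,2,3}, Reject strings end in {1}; accept={0,2,3}.

states=4 start=0 accept={0,2,3} delta: 0a->0 0b->1 0c->1 1a->2 1b->2 1c->0 2a->0 2b->1 2c->3 3a->0 3b->0 3c->0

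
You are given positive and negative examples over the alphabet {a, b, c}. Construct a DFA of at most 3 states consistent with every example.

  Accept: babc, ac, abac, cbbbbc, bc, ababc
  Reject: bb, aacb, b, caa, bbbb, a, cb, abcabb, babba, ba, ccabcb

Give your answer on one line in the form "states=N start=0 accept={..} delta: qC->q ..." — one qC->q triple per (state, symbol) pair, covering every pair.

states=2 start=0 accept={1} delta: 0a->0 0b->0 0c->1 1a->0 1b->0 1c->0

State merging on the prefix tree: take the shortest (then alphabetical) example prefix whose next move is undefined and point that move at state 0, else 1, else 2, ...; a target is out if some Accept/Reject pair would then sit in one state with the same input left (inseparable). If every existing state is out, open a new one.
a: 0a undefined. 0a->0: ok.
b: 0b undefined. 0b->0: ok.
c: 0c undefined. 0c->0: no, babc/bb meet in 0. Open state 1: 0c->1.
ca: 1a undefined. 1a->0: ok.
cb: 1b undefined. 1b->0: ok.
cc: 1c undefined. 1c->0: ok.
All examples now run through 2 states with every (state, symbol) defined. Accept strings end in {1}, Reject strings end in {0}; accept={1}.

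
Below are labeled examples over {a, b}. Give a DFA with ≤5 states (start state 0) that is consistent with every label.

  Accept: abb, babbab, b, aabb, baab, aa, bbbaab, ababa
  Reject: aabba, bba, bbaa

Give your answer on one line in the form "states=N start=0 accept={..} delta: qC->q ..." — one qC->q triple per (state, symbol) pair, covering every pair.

Fold the examples into a partial DFA from state 0: repeatedly fix the first undefined (state, symbol) met by the shortest-then-alphabetical prefix, trying targets in increasing order and rejecting any under which an Accept and a Reject string meet in one state with the same remainder; add a state when all current targets are rejected. Accepting states are where Accept strings end.
a: 0a undefined. 0a->0: ok.
b: 0b undefined. 0b->0: no, abb/aabba meet in 0. Open state 1: 0b->1.
ba: 1a undefined. 1a->0: ok.
bb: 1b undefined. 1b->0: no, abb/aabba meet in 0. 1b->1: no, aa/aabba meet in 0. Open state 2: 1b->2.
bba: 2a undefined. 2a->0: no, aa/aabba meet in 0. 2a->1: no, b/aabba meet in 1. 2a->2: no, abb/aabba meet in 2. Open state 3: 2a->3.
bbb: 2b undefined. 2b->0: ok.
bbaa: 3a undefined. 3a->0: no, aa/bbaa meet in 0. 3a->1: no, b/bbaa meet in 1. 3a->2: no, abb/bbaa meet in 2. 3a->3: ok.
babbab: 3b undefined. 3b->0: ok.
All examples now run through 4 states with every (state, symbol) defined. Accept strings end in {0,1,2}, Reject strings end in {3}; accept={0,1,2}.

states=4 start=0 accept={0,1,2} delta: 0a->0 0b->1 1a->0 1b->2 2a->3 2b->0 3a->3 3b->0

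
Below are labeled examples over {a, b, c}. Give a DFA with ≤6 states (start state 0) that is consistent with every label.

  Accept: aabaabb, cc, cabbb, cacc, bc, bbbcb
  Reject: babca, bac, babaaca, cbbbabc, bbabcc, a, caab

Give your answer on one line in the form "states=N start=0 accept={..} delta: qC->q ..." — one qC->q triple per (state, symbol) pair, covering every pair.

states=4 start=0 accept={2,3} delta: 0a->0 0b->1 0c->1 1a->0 1b->2 1c->2 2a->0 2b->3 2c->0 3a->1 3b->3 3c->1

Grow the machine one transition at a time. Run the examples from 0; the earliest place one falls off (shortest prefix, ties alphabetical) gets sent to the lowest-numbered state that keeps every Accept/Reject pair distinguishable — a pair clashes when both reach the same state with identical unread suffix — and to a fresh state only if none does.
a: 0a undefined. 0a->0: ok.
b: 0b undefined. 0b->0: no, aabaabb/a meet in 0. Open state 1: 0b->1.
c: 0c undefined. 0c->0: no, cc/a meet in 0. 0c->1: ok.
ba: 1a undefined. 1a->0: ok.
bb: 1b undefined. 1b->0: no, aabaabb/babaaca meet in 0. 1b->1: no, aabaabb/bac meet in 1. Open state 2: 1b->2.
bc: 1c undefined. 1c->0: no, cc/babca meet in 0. 1c->1: no, cc/bac meet in 1. 1c->2: ok.
bba: 2a undefined. 2a->0: ok.
bbb: 2b undefined. 2b->0: no, aabaabb/cbbbabc meet in 2. 2b->1: no, aabaabb/cbbbabc meet in 2. 2b->2: no, aabaabb/cbbbabc meet in 2. Open state 3: 2b->3.
bbbc: 3c undefined. 3c->0: no, bbbcb/bac meet in 1. 3c->1: ok.
cbbb: 3b undefined. 3b->0: no, aabaabb/cbbbabc meet in 2. 3b->1: no, aabaabb/cbbbabc meet in 2. 3b->2: no, aabaabb/cbbbabc meet in 2. 3b->3: ok.
cbbba: 3a undefined. 3a->0: no, aabaabb/cbbbabc meet in 2. 3a->1: ok.
bbabcc: 2c undefined. 2c->0: ok.
All examples now run through 4 states with every (state, symbol) defined. Accept strings end in {2,3}, Reject strings end in {0,1}; accept={2,3}.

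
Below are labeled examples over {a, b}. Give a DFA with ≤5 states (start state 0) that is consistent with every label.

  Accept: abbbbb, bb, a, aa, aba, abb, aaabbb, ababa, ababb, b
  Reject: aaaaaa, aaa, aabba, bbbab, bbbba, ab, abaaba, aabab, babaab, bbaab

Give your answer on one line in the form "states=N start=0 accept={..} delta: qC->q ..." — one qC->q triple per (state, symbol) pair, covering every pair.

states=5 start=0 accept={1,2,3} delta: 0a->1 0b->2 1a->2 1b->0 2a->0 2b->3 3a->4 3b->3 4a->1 4b->0

State merging on the prefix tree: take the shortest (then alphabetical) example prefix whose next move is undefined and point that move at state 0, else 1, else 2, ...; a target is out if some Accept/Reject pair would then sit in one state with the same input left (inseparable). If every existing state is out, open a new one.
a: 0a undefined. 0a->0: no, a/aaaaaa meet in 0. Open state 1: 0a->1.
b: 0b undefined. 0b->0: no, a/bbbba meet in 1. 0b->1: no, bb/ab meet in 1 with "b" left. Open state 2: 0b->2.
aa: 1a undefined. 1a->0: no, a/aaa meet in 1. 1a->1: no, a/aaaaaa meet in 1. 1a->2: ok.
ab: 1b undefined. 1b->0: ok.
ba: 2a undefined. 2a->0: ok.
bb: 2b undefined. 2b->0: no, abbbbb/aaaaaa meet in 0. 2b->1: no, abbbbb/abaaba meet in 2. 2b->2: no, abbbbb/bbbab meet in 2. Open state 3: 2b->3.
bba: 3a undefined. 3a->0: no, aa/aabab meet in 2. 3a->1: no, bb/bbaab meet in 3. 3a->2: no, bb/aabab meet in 3. 3a->3: no, bb/abaaba meet in 3. Open state 4: 3a->4.
bbb: 3b undefined. 3b->0: no, a/aabba meet in 1. 3b->1: no, abbbbb/aaaaaa meet in 0. 3b->2: no, aa/bbbab meet in 2. 3b->3: ok.
bbaa: 4a undefined. 4a->0: no, aa/bbaab meet in 2. 4a->1: ok.
aabab: 4b undefined. 4b->0: ok.
All examples now run through 5 states with every (state, symbol) defined. Accept strings end in {1,2,3}, Reject strings end in {0,4}; accept={1,2,3}.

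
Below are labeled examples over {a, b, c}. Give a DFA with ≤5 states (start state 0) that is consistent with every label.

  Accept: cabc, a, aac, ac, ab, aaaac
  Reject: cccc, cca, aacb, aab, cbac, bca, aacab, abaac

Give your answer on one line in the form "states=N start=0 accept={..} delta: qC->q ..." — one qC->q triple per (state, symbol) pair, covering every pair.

Grow the machine one transition at a time. Run the examples from 0; the earliest place one falls off (shortest prefix, ties alphabetical) gets sent to the lowest-numbered state that keeps every Accept/Reject pair distinguishable — a pair clashes when both reach the same state with identical unread suffix — and to a fresh state only if none does.
a: 0a undefined. 0a->0: no, ab/aab meet in 0 with "b" left. Open state 1: 0a->1.
b: 0b undefined. 0b->0: ok.
c: 0c undefined. 0c->0: no, a/cca meet in 1. 0c->1: ok.
aa: 1a undefined. 1a->0: no, ab/aacb meet in 1 with "b" left. 1a->1: no, a/bca meet in 1. Open state 2: 1a->2.
ab: 1b undefined. 1b->0: no, aac/abaac meet in 2 with "c" left. 1b->1: no, aac/cbac meet in 2 with "c" left. 1b->2: no, ab/bca meet in 2. Open state 3: 1b->3.
ac: 1c undefined. 1c->0: no, a/cca meet in 1. 1c->1: no, a/cccc meet in 1. 1c->2: no, ac/bca meet in 2. 1c->3: ok.
aaa: 2a undefined. 2a->0: ok.
aab: 2b undefined. 2b->0: ok.
aac: 2c undefined. 2c->0: no, aac/aacb meet in 0. 2c->1: no, ac/aacb meet in 3. 2c->2: no, aac/bca meet in 2. 2c->3: ok.
aba: 3a undefined. 3a->0: no, cabc/cbac meet in 1. 3a->1: no, cabc/cca meet in 1. 3a->2: no, cabc/abaac meet in 1. 3a->3: no, aac/cca meet in 3. Open state 4: 3a->4.
ccc: 3c undefined. 3c->0: no, cabc/cccc meet in 1. 3c->1: no, aac/cccc meet in 3. 3c->2: no, aac/cccc meet in 3. 3c->3: no, aac/cccc meet in 3. 3c->4: ok.
aacb: 3b undefined. 3b->0: ok.
abaa: 4a undefined. 4a->0: no, cabc/abaac meet in 1. 4a->1: no, aac/abaac meet in 3. 4a->2: no, aac/abaac meet in 3. 4a->3: ok.
cbac: 4c undefined. 4c->0: ok.
aacab: 4b undefined. 4b->0: ok.
All examples now run through 5 states with every (state, symbol) defined. Accept strings end in {1,3}, Reject strings end in {0,2,4}; accept={1,3}.

states=5 start=0 accept={1,3} delta: 0a->1 0b->0 0c->1 1a->2 1b->3 1c->3 2a->0 2b->0 2c->3 3a->4 3b->0 3c->4 4a->3 4b->0 4c->0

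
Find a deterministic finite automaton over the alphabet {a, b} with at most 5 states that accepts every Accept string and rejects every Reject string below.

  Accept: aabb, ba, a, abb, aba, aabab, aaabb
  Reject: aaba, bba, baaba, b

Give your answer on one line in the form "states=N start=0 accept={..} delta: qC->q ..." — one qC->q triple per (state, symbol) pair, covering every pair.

states=4 start=0 accept={0,1,3} delta: 0a->1 0b->2 1a->2 1b->2 2a->1 2b->3 3a->2 3b->0

State merging on the prefix tree: take the shortest (then alphabetical) example prefix whose next move is undefined and point that move at state 0, else 1, else 2, ...; a target is out if some Accept/Reject pair would then sit in one state with the same input left (inseparable). If every existing state is out, open a new one.
a: 0a undefined. 0a->0: no, ba/aaba meet in 0 with "ba" left. Open state 1: 0a->1.
b: 0b undefined. 0b->0: no, ba/bba meet in 1. 0b->1: no, a/b meet in 1. Open state 2: 0b->2.
aa: 1a undefined. 1a->0: no, ba/aaba meet in 2 with "a" left. 1a->1: no, aba/aaba meet in 1 with "ba" left. 1a->2: ok.
ab: 1b undefined. 1b->0: no, abb/b meet in 2. 1b->1: no, aba/b meet in 2. 1b->2: ok.
ba: 2a undefined. 2a->0: no, ba/baaba meet in 0. 2a->1: ok.
bb: 2b undefined. 2b->0: no, aabb/b meet in 2. 2b->1: no, aabb/aaba meet in 2. 2b->2: no, aabb/b meet in 2. Open state 3: 2b->3.
bba: 3a undefined. 3a->0: no, aabab/b meet in 2. 3a->1: no, ba/aaba meet in 1. 3a->2: ok.
aabb: 3b undefined. 3b->0: ok.
All examples now run through 4 states with every (state, symbol) defined. Accept strings end in {0,1,3}, Reject strings end in {2}; accept={0,1,3}.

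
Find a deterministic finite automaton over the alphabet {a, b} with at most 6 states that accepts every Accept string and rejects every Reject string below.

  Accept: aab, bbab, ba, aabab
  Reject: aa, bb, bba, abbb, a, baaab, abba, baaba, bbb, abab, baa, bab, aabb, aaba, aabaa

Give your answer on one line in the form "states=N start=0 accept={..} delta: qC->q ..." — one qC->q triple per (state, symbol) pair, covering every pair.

states=5 start=0 accept={4} delta: 0a->1 0b->2 1a->3 1b->2 2a->4 2b->1 3a->0 3b->4 4a->3 4b->0

Grow the machine one transition at a time. Run the examples from 0; the earliest place one falls off (shortest prefix, ties alphabetical) gets sent to the lowest-numbered state that keeps every Accept/Reject pair distinguishable — a pair clashes when both reach the same state with identical unread suffix — and to a fresh state only if none does.
a: 0a undefined. 0a->0: no, ba/aaba meet in 0 with "ba" left. Open state 1: 0a->1.
b: 0b undefined. 0b->0: no, bbab/bab meet in 1 with "b" left. 0b->1: no, aab/bab meet in 1 with "ab" left. Open state 2: 0b->2.
aa: 1a undefined. 1a->0: no, ba/aaba meet in 2 with "a" left. 1a->1: no, aabab/abab meet in 1 with "bab" left. 1a->2: no, aab/bb meet in 2 with "b" left. Open state 3: 1a->3.
ab: 1b undefined. 1b->0: no, ba/abba meet in 2 with "a" left. 1b->1: no, aab/abab meet in 3 with "b" left. 1b->2: ok.
ba: 2a undefined. 2a->0: no, aab/baaab meet in 3 with "b" left. 2a->1: no, ba/a meet in 1. 2a->2: no, ba/baa meet in 2. 2a->3: no, aab/abab meet in 3 with "b" left. Open state 4: 2a->4.
bb: 2b undefined. 2b->0: no, bbab/abbb meet in 2. 2b->1: ok.
aab: 3b undefined. 3b->0: no, aabab/abbb meet in 2. 3b->1: no, aab/bb meet in 1. 3b->2: no, aab/abbb meet in 2. 3b->3: no, aab/aa meet in 3. 3b->4: ok.
baa: 4a undefined. 4a->0: no, aab/baaba meet in 4. 4a->1: no, aab/baaab meet in 4. 4a->2: no, aab/aabaa meet in 4. 4a->3: ok.
bab: 4b undefined. 4b->0: ok.
baaa: 3a undefined. 3a->0: ok.
All examples now run through 5 states with every (state, symbol) defined. Accept strings end in {4}, Reject strings end in {0,1,2,3}; accept={4}.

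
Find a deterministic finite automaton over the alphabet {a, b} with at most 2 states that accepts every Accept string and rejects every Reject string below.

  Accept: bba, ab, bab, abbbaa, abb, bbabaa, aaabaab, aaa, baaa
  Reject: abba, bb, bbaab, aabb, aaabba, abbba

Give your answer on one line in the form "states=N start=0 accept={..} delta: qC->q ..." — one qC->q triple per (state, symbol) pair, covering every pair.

states=2 start=0 accept={1} delta: 0a->1 0b->0 1a->0 1b->1

State merging on the prefix tree: take the shortest (then alphabetical) example prefix whose next move is undefined and point that move at state 0, else 1, else 2, ...; a target is out if some Accept/Reject pair would then sit in one state with the same input left (inseparable). If every existing state is out, open a new one.
a: 0a undefined. 0a->0: no, bba/abba meet in 0 with "bba" left. Open state 1: 0a->1.
b: 0b undefined. 0b->0: ok.
aa: 1a undefined. 1a->0: ok.
ab: 1b undefined. 1b->0: no, bba/abba meet in 1. 1b->1: ok.
All examples now run through 2 states with every (state, symbol) defined. Accept strings end in {1}, Reject strings end in {0}; accept={1}.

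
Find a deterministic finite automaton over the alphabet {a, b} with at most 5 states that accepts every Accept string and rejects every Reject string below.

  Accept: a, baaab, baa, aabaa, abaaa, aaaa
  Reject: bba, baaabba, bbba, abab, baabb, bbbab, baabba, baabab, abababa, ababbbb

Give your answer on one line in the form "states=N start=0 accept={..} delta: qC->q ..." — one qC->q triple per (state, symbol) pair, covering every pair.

states=4 start=0 accept={0,3} delta: 0a->0 0b->1 1a->2 1b->1 2a->3 2b->1 3a->3 3b->0

Fold the examples into a partial DFA from state 0: repeatedly fix the first undefined (state, symbol) met by the shortest-then-alphabetical prefix, trying targets in increasing order and rejecting any under which an Accept and a Reject string meet in one state with the same remainder; add a state when all current targets are rejected. Accepting states are where Accept strings end.
a: 0a undefined. 0a->0: ok.
b: 0b undefined. 0b->0: no, a/bba meet in 0. Open state 1: 0b->1.
ba: 1a undefined. 1a->0: no, a/abababa meet in 0. 1a->1: no, baaab/abab meet in 1 with "b" left. Open state 2: 1a->2.
bb: 1b undefined. 1b->0: no, a/bba meet in 0. 1b->1: ok.
baa: 2a undefined. 2a->0: no, baaab/baabb meet in 1. 2a->1: no, baaab/abab meet in 2 with "b" left. 2a->2: no, baaab/abab meet in 2 with "b" left. Open state 3: 2a->3.
abab: 2b undefined. 2b->0: no, a/abab meet in 0. 2b->1: ok.
baaa: 3a undefined. 3a->0: no, baaab/abab meet in 1. 3a->1: no, baaab/abab meet in 1. 3a->2: no, baaab/abab meet in 1. 3a->3: ok.
baab: 3b undefined. 3b->0: ok.
All examples now run through 4 states with every (state, symbol) defined. Accept strings end in {0,3}, Reject strings end in {1,2}; accept={0,3}.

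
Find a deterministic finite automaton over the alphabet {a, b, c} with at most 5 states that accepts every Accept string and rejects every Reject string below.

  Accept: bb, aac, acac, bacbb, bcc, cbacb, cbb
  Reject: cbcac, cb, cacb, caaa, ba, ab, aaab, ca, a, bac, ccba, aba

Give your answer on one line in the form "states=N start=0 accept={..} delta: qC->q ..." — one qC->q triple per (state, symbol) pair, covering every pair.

Grow the machine one transition at a time. Run the examples from 0; the earliest place one falls off (shortest prefix, ties alphabetical) gets sent to the lowest-numbered state that keeps every Accept/Reject pair distinguishable — a pair clashes when both reach the same state with identical unread suffix — and to a fresh state only if none does.
a: 0a undefined. 0a->0: ok.
b: 0b undefined. 0b->0: no, bb/ba meet in 0. Open state 1: 0b->1.
c: 0c undefined. 0c->0: no, aac/caaa meet in 0. 0c->1: no, bb/cb meet in 1 with "b" left. Open state 2: 0c->2.
ba: 1a undefined. 1a->0: no, aac/bac meet in 2. 1a->1: ok.
bb: 1b undefined. 1b->0: no, bb/a meet in 0. 1b->1: no, bb/ba meet in 1. 1b->2: ok.
bc: 1c undefined. 1c->0: ok.
ca: 2a undefined. 2a->0: ok.
cb: 2b undefined. 2b->0: no, bb/cbcac meet in 2. 2b->1: no, bb/cbcac meet in 2. 2b->2: no, bb/cb meet in 2. Open state 3: 2b->3.
cc: 2c undefined. 2c->0: ok.
cba: 3a undefined. 3a->0: no, cbacb/cb meet in 3. 3a->1: no, cbacb/ba meet in 1. 3a->2: no, cbacb/ba meet in 1. 3a->3: ok.
cbb: 3b undefined. 3b->0: no, cbb/caaa meet in 0. 3b->1: no, cbb/ba meet in 1. 3b->2: ok.
cbc: 3c undefined. 3c->0: no, bb/cbcac meet in 2. 3c->1: ok.
All examples now run through 4 states with every (state, symbol) defined. Accept strings end in {2}, Reject strings end in {0,1,3}; accept={2}.

states=4 start=0 accept={2} delta: 0a->0 0b->1 0c->2 1a->1 1b->2 1c->0 2a->0 2b->3 2c->0 3a->3 3b->2 3c->1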